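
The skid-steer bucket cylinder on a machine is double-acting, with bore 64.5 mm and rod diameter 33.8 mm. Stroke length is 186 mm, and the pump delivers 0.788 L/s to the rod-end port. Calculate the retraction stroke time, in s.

t ≈ 0.559 s

Rod-side annular area A_ann = π/4 × (64.5² − 33.8²) = 2370 mm^2
Swept volume V = A × L; t = V / Q = A·L / Q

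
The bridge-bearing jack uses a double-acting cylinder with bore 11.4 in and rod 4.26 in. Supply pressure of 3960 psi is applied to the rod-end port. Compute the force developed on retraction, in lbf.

F ≈ 3.48e5 lbf

Rod-side annular area A_ann = π/4 × (11.4² − 4.26²) = 87.82 in^2
On retraction the pressure acts on the annular area (bore minus rod).
F = P × A_ann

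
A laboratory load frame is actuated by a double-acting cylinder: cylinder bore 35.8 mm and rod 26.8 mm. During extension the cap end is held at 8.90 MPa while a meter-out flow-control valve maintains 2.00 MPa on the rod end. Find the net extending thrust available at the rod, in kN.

F ≈ 8.07 kN

Cap-side area A_cap = π/4 × (35.8 mm)² = 1007 mm^2
Rod-side annular area A_ann = π/4 × (35.8² − 26.8²) = 442.5 mm^2
Net thrust = P_cap·A_cap − P_rod·A_ann = 8.959 kN − 0.8850 kN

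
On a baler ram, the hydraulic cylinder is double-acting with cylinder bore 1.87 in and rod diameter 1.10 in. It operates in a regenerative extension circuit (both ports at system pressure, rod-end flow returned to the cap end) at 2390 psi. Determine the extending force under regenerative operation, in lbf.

With equal pressure on both faces, forces on the annular region cancel; the net push is pressure × rod cross-section.
Rod cross-section A_rod = π/4 × (1.10 in)² = 0.9503 in^2
F = P × A_rod

F ≈ 2270 lbf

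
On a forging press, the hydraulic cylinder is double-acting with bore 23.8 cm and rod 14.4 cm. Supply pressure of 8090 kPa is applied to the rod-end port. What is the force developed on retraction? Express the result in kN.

Rod-side annular area A_ann = π/4 × (23.8² − 14.4²) = 282.0 cm^2
On retraction the pressure acts on the annular area (bore minus rod).
F = P × A_ann

F ≈ 228 kN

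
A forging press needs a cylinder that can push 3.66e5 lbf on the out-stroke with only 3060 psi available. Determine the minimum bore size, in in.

Extension force acts on the full piston face: F = P × (π/4)D².
D = √(4F / (πP)) = √(4 × 3.66e5 lbf / (π × 3060 psi))

D ≈ 12.3 in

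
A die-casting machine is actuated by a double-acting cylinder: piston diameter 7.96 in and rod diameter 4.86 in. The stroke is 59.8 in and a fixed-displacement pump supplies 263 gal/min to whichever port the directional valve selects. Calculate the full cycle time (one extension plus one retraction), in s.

t ≈ 4.78 s

Cap-side area A_cap = π/4 × (7.96 in)² = 49.76 in^2
Rod-side annular area A_ann = π/4 × (7.96² − 4.86²) = 31.21 in^2
t_ext = A_cap·L/Q = 2.939 s
t_ret = A_ann·L/Q = 1.843 s
t_cycle = t_ext + t_ret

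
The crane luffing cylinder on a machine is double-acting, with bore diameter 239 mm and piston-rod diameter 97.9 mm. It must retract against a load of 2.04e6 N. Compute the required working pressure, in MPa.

Rod-side annular area A_ann = π/4 × (239² − 97.9²) = 37340 mm^2
Retraction: pressure acts on the annular area.
P = F / A = 2.04e6 N / A

P ≈ 54.6 MPa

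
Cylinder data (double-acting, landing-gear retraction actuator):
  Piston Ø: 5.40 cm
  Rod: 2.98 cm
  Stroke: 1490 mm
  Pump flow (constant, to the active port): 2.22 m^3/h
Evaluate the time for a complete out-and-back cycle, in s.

Cap-side area A_cap = π/4 × (5.40 cm)² = 22.90 cm^2
Rod-side annular area A_ann = π/4 × (5.40² − 2.98²) = 15.93 cm^2
t_ext = A_cap·L/Q = 5.534 s
t_ret = A_ann·L/Q = 3.848 s
t_cycle = t_ext + t_ret

t ≈ 9.38 s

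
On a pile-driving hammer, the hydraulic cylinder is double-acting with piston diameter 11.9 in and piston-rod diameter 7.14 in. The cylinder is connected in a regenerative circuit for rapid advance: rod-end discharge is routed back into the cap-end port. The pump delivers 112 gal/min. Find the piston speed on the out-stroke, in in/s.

v ≈ 10.8 in/s

In regeneration the rod-end outflow joins the pump flow into the cap end, so the net volume the pump must supply per unit advance equals the rod cross-section area.
Rod cross-section A_rod = π/4 × (7.14 in)² = 40.04 in^2
v = Q_pump / A_rod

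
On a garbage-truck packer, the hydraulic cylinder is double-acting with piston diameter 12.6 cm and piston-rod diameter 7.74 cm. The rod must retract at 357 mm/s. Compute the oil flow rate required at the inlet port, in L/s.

Rod-side annular area A_ann = π/4 × (12.6² − 7.74²) = 77.64 cm^2
Q = A × v

Q ≈ 2.77 L/s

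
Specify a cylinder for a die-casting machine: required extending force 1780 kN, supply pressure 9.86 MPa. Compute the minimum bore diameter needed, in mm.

Extension force acts on the full piston face: F = P × (π/4)D².
D = √(4F / (πP)) = √(4 × 1780 kN / (π × 9.86 MPa))

D ≈ 479 mm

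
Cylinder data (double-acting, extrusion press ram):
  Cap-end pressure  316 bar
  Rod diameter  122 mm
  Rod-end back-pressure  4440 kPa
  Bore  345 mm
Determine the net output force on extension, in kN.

F ≈ 2590 kN

Cap-side area A_cap = π/4 × (345 mm)² = 93480 mm^2
Rod-side annular area A_ann = π/4 × (345² − 122²) = 81790 mm^2
Net thrust = P_cap·A_cap − P_rod·A_ann = 2954 kN − 363.2 kN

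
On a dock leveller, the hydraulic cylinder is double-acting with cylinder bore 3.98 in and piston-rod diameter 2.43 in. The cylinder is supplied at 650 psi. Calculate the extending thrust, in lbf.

F ≈ 8090 lbf

Cap-side area A_cap = π/4 × (3.98 in)² = 12.44 in^2
F = P × A_cap = 650 psi × A_cap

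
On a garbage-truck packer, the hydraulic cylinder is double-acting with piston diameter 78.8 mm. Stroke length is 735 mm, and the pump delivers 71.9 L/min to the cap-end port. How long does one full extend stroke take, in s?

t ≈ 2.99 s

Cap-side area A_cap = π/4 × (78.8 mm)² = 4877 mm^2
Swept volume V = A × L; t = V / Q = A·L / Q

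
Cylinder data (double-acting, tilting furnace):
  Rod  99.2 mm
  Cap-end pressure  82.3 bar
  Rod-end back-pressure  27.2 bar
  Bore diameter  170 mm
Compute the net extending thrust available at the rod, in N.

Cap-side area A_cap = π/4 × (170 mm)² = 22700 mm^2
Rod-side annular area A_ann = π/4 × (170² − 99.2²) = 14970 mm^2
Net thrust = P_cap·A_cap − P_rod·A_ann = 1.868e5 N − 40720 N

F ≈ 1.46e5 N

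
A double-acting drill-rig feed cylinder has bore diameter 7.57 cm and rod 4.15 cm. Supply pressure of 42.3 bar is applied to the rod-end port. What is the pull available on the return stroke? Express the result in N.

Rod-side annular area A_ann = π/4 × (7.57² − 4.15²) = 31.48 cm^2
On retraction the pressure acts on the annular area (bore minus rod).
F = P × A_ann

F ≈ 13300 N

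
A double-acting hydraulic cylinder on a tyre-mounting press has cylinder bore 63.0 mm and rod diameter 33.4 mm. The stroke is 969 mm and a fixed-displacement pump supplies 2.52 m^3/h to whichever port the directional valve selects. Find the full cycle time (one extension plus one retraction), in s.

t ≈ 7.42 s

Cap-side area A_cap = π/4 × (63.0 mm)² = 3117 mm^2
Rod-side annular area A_ann = π/4 × (63.0² − 33.4²) = 2241 mm^2
t_ext = A_cap·L/Q = 4.315 s
t_ret = A_ann·L/Q = 3.102 s
t_cycle = t_ext + t_ret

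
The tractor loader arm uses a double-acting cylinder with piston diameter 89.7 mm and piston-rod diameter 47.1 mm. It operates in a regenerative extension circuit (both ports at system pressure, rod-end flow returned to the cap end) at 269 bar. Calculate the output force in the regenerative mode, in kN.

With equal pressure on both faces, forces on the annular region cancel; the net push is pressure × rod cross-section.
Rod cross-section A_rod = π/4 × (47.1 mm)² = 1742 mm^2
F = P × A_rod

F ≈ 46.9 kN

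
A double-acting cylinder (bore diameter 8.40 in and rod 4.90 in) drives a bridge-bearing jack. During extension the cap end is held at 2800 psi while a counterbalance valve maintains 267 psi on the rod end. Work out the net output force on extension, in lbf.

Cap-side area A_cap = π/4 × (8.40 in)² = 55.42 in^2
Rod-side annular area A_ann = π/4 × (8.40² − 4.90²) = 36.56 in^2
Net thrust = P_cap·A_cap − P_rod·A_ann = 1.552e5 lbf − 9762 lbf

F ≈ 1.45e5 lbf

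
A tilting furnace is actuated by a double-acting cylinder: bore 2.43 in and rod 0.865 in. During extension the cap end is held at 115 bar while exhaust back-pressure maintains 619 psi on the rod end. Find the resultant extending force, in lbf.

Cap-side area A_cap = π/4 × (2.43 in)² = 4.638 in^2
Rod-side annular area A_ann = π/4 × (2.43² − 0.865²) = 4.050 in^2
Net thrust = P_cap·A_cap − P_rod·A_ann = 7735 lbf − 2507 lbf

F ≈ 5230 lbf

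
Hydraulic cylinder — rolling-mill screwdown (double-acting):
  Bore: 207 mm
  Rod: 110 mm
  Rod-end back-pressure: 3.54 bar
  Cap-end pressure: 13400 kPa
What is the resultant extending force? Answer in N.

Cap-side area A_cap = π/4 × (207 mm)² = 33650 mm^2
Rod-side annular area A_ann = π/4 × (207² − 110²) = 24150 mm^2
Net thrust = P_cap·A_cap − P_rod·A_ann = 4.510e5 N − 8549 N

F ≈ 4.42e5 N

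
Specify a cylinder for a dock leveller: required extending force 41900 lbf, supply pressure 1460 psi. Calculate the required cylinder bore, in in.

Extension force acts on the full piston face: F = P × (π/4)D².
D = √(4F / (πP)) = √(4 × 41900 lbf / (π × 1460 psi))

D ≈ 6.04 in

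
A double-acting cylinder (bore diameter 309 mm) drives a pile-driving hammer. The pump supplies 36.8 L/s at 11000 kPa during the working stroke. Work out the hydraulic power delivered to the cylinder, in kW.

W ≈ 405 kW

Hydraulic power = P × Q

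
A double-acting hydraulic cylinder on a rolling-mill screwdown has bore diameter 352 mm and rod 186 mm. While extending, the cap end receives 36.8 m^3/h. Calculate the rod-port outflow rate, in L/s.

Q_out ≈ 7.37 L/s

Cap-side area A_cap = π/4 × (352 mm)² = 97310 mm^2
Rod-side annular area A_ann = π/4 × (352² − 186²) = 70140 mm^2
Piston speed v = Q_in/A_cap; rod-end outflow Q_out = v × A_ann = Q_in × A_ann/A_cap.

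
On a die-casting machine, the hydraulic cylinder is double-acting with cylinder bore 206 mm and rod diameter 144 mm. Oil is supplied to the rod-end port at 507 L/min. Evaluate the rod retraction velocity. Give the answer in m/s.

v ≈ 0.496 m/s

Rod-side annular area A_ann = π/4 × (206² − 144²) = 17040 mm^2
Flow into the rod-end port fills the annular volume.
v = Q / A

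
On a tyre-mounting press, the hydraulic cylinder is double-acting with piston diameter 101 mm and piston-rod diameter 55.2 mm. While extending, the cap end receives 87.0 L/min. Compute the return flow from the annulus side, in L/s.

Cap-side area A_cap = π/4 × (101 mm)² = 8012 mm^2
Rod-side annular area A_ann = π/4 × (101² − 55.2²) = 5619 mm^2
Piston speed v = Q_in/A_cap; rod-end outflow Q_out = v × A_ann = Q_in × A_ann/A_cap.

Q_out ≈ 1.02 L/s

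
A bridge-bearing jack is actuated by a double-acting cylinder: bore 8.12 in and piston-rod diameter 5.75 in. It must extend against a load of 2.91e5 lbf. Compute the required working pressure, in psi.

Cap-side area A_cap = π/4 × (8.12 in)² = 51.78 in^2
P = F / A = 2.91e5 lbf / A

P ≈ 5620 psi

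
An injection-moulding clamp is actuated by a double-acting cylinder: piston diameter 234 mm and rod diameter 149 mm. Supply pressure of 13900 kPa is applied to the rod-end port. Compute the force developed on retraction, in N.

Rod-side annular area A_ann = π/4 × (234² − 149²) = 25570 mm^2
On retraction the pressure acts on the annular area (bore minus rod).
F = P × A_ann

F ≈ 3.55e5 N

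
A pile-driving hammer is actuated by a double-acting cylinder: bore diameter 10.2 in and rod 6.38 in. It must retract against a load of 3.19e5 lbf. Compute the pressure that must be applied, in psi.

P ≈ 6410 psi

Rod-side annular area A_ann = π/4 × (10.2² − 6.38²) = 49.74 in^2
Retraction: pressure acts on the annular area.
P = F / A = 3.19e5 lbf / A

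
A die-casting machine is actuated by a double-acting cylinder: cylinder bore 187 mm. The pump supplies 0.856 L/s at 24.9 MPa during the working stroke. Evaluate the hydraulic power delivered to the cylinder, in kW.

W ≈ 21.3 kW

Hydraulic power = P × Q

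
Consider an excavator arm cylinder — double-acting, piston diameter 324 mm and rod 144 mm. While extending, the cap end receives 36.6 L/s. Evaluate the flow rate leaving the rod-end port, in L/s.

Cap-side area A_cap = π/4 × (324 mm)² = 82450 mm^2
Rod-side annular area A_ann = π/4 × (324² − 144²) = 66160 mm^2
Piston speed v = Q_in/A_cap; rod-end outflow Q_out = v × A_ann = Q_in × A_ann/A_cap.

Q_out ≈ 29.4 L/s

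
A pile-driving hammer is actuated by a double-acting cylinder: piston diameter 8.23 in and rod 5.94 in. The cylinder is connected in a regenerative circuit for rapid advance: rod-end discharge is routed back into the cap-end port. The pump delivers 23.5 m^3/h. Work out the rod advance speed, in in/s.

In regeneration the rod-end outflow joins the pump flow into the cap end, so the net volume the pump must supply per unit advance equals the rod cross-section area.
Rod cross-section A_rod = π/4 × (5.94 in)² = 27.71 in^2
v = Q_pump / A_rod

v ≈ 14.4 in/s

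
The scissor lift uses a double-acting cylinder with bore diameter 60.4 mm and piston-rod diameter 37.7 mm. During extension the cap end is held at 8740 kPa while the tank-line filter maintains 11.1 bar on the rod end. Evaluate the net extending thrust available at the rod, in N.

Cap-side area A_cap = π/4 × (60.4 mm)² = 2865 mm^2
Rod-side annular area A_ann = π/4 × (60.4² − 37.7²) = 1749 mm^2
Net thrust = P_cap·A_cap − P_rod·A_ann = 25040 N − 1941 N

F ≈ 23100 N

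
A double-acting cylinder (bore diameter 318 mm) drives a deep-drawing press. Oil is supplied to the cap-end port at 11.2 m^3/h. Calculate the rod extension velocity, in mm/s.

Cap-side area A_cap = π/4 × (318 mm)² = 79420 mm^2
v = Q / A

v ≈ 39.2 mm/s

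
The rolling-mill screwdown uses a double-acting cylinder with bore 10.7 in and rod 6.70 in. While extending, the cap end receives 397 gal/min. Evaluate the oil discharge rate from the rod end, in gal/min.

Q_out ≈ 241 gal/min

Cap-side area A_cap = π/4 × (10.7 in)² = 89.92 in^2
Rod-side annular area A_ann = π/4 × (10.7² − 6.70²) = 54.66 in^2
Piston speed v = Q_in/A_cap; rod-end outflow Q_out = v × A_ann = Q_in × A_ann/A_cap.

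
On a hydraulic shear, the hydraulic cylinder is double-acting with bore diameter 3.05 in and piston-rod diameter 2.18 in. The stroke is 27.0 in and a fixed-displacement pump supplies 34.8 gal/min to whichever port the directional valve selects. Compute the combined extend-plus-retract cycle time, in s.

Cap-side area A_cap = π/4 × (3.05 in)² = 7.306 in^2
Rod-side annular area A_ann = π/4 × (3.05² − 2.18²) = 3.574 in^2
t_ext = A_cap·L/Q = 1.472 s
t_ret = A_ann·L/Q = 0.7202 s
t_cycle = t_ext + t_ret

t ≈ 2.19 s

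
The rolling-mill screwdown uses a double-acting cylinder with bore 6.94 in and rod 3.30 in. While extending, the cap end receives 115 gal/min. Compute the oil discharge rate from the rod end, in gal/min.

Cap-side area A_cap = π/4 × (6.94 in)² = 37.83 in^2
Rod-side annular area A_ann = π/4 × (6.94² − 3.30²) = 29.27 in^2
Piston speed v = Q_in/A_cap; rod-end outflow Q_out = v × A_ann = Q_in × A_ann/A_cap.

Q_out ≈ 89.0 gal/min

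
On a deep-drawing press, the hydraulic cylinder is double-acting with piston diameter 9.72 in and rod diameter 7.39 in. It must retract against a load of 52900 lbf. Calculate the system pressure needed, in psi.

P ≈ 1690 psi

Rod-side annular area A_ann = π/4 × (9.72² − 7.39²) = 31.31 in^2
Retraction: pressure acts on the annular area.
P = F / A = 52900 lbf / A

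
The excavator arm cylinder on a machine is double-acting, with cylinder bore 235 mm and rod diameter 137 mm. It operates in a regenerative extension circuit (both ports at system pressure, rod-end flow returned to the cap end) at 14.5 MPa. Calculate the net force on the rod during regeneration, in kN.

F ≈ 214 kN

With equal pressure on both faces, forces on the annular region cancel; the net push is pressure × rod cross-section.
Rod cross-section A_rod = π/4 × (137 mm)² = 14740 mm^2
F = P × A_rod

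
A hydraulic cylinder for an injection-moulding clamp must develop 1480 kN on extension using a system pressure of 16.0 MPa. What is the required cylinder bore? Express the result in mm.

D ≈ 343 mm

Extension force acts on the full piston face: F = P × (π/4)D².
D = √(4F / (πP)) = √(4 × 1480 kN / (π × 16.0 MPa))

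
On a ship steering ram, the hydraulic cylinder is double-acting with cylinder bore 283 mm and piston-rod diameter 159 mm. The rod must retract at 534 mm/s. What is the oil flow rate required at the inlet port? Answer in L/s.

Q ≈ 23.0 L/s

Rod-side annular area A_ann = π/4 × (283² − 159²) = 43050 mm^2
Q = A × v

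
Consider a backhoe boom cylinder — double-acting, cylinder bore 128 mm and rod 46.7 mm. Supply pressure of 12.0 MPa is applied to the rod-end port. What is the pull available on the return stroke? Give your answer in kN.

Rod-side annular area A_ann = π/4 × (128² − 46.7²) = 11160 mm^2
On retraction the pressure acts on the annular area (bore minus rod).
F = P × A_ann

F ≈ 134 kN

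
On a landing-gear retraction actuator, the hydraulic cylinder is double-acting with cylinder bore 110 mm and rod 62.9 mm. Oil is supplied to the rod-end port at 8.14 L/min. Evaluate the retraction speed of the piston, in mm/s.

Rod-side annular area A_ann = π/4 × (110² − 62.9²) = 6396 mm^2
Flow into the rod-end port fills the annular volume.
v = Q / A

v ≈ 21.2 mm/s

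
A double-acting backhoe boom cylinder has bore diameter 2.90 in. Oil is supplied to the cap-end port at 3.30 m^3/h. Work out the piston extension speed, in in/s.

Cap-side area A_cap = π/4 × (2.90 in)² = 6.605 in^2
v = Q / A

v ≈ 8.47 in/s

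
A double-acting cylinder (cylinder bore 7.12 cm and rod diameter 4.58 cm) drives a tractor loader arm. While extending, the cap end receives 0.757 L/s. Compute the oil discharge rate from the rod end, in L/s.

Q_out ≈ 0.444 L/s

Cap-side area A_cap = π/4 × (7.12 cm)² = 39.82 cm^2
Rod-side annular area A_ann = π/4 × (7.12² − 4.58²) = 23.34 cm^2
Piston speed v = Q_in/A_cap; rod-end outflow Q_out = v × A_ann = Q_in × A_ann/A_cap.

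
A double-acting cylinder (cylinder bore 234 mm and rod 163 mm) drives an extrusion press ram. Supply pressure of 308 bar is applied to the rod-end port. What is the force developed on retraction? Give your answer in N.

F ≈ 6.82e5 N

Rod-side annular area A_ann = π/4 × (234² − 163²) = 22140 mm^2
On retraction the pressure acts on the annular area (bore minus rod).
F = P × A_ann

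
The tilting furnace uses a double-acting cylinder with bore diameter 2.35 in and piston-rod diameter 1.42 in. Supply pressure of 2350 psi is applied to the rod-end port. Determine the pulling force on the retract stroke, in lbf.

F ≈ 6470 lbf

Rod-side annular area A_ann = π/4 × (2.35² − 1.42²) = 2.754 in^2
On retraction the pressure acts on the annular area (bore minus rod).
F = P × A_ann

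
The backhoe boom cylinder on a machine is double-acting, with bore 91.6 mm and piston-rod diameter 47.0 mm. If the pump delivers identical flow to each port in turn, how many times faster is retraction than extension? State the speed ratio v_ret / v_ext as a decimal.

v_ret/v_ext ≈ 1.36

Cap-side area A_cap = π/4 × (91.6 mm)² = 6590 mm^2
Rod-side annular area A_ann = π/4 × (91.6² − 47.0²) = 4855 mm^2
For equal Q, v ∝ 1/A, so v_ret/v_ext = A_cap/A_ann.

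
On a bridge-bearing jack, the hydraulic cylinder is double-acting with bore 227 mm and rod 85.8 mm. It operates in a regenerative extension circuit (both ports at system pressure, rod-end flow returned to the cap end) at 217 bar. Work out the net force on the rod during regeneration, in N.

F ≈ 1.25e5 N

With equal pressure on both faces, forces on the annular region cancel; the net push is pressure × rod cross-section.
Rod cross-section A_rod = π/4 × (85.8 mm)² = 5782 mm^2
F = P × A_rod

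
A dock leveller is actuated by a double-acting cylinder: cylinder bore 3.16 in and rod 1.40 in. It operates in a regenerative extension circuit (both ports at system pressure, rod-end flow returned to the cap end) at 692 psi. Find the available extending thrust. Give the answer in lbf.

F ≈ 1070 lbf

With equal pressure on both faces, forces on the annular region cancel; the net push is pressure × rod cross-section.
Rod cross-section A_rod = π/4 × (1.40 in)² = 1.539 in^2
F = P × A_rod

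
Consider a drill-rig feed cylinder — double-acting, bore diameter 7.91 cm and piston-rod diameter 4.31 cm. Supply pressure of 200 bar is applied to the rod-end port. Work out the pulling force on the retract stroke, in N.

F ≈ 69100 N

Rod-side annular area A_ann = π/4 × (7.91² − 4.31²) = 34.55 cm^2
On retraction the pressure acts on the annular area (bore minus rod).
F = P × A_ann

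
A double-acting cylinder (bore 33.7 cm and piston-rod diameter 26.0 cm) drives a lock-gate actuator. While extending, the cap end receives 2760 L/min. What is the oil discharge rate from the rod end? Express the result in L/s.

Cap-side area A_cap = π/4 × (33.7 cm)² = 892.0 cm^2
Rod-side annular area A_ann = π/4 × (33.7² − 26.0²) = 361.0 cm^2
Piston speed v = Q_in/A_cap; rod-end outflow Q_out = v × A_ann = Q_in × A_ann/A_cap.

Q_out ≈ 18.6 L/s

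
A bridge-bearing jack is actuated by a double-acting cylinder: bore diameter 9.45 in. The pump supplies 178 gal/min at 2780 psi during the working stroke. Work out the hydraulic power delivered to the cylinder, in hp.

W ≈ 289 hp

Hydraulic power = P × Q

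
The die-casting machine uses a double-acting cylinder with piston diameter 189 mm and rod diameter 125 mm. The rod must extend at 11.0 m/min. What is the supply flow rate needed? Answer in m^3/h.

Cap-side area A_cap = π/4 × (189 mm)² = 28060 mm^2
Q = A × v

Q ≈ 18.5 m^3/h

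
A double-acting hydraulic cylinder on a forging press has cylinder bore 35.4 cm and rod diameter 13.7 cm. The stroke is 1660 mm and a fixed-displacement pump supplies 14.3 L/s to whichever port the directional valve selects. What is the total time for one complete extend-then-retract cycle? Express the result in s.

t ≈ 21.1 s

Cap-side area A_cap = π/4 × (35.4 cm)² = 984.2 cm^2
Rod-side annular area A_ann = π/4 × (35.4² − 13.7²) = 836.8 cm^2
t_ext = A_cap·L/Q = 11.43 s
t_ret = A_ann·L/Q = 9.714 s
t_cycle = t_ext + t_ret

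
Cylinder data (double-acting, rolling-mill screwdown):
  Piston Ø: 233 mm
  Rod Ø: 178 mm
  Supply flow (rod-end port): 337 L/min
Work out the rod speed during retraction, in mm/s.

Rod-side annular area A_ann = π/4 × (233² − 178²) = 17750 mm^2
Flow into the rod-end port fills the annular volume.
v = Q / A

v ≈ 316 mm/s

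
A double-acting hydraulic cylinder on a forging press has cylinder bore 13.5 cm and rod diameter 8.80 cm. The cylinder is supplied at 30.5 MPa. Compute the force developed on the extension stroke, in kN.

F ≈ 437 kN

Cap-side area A_cap = π/4 × (13.5 cm)² = 143.1 cm^2
F = P × A_cap = 30.5 MPa × A_cap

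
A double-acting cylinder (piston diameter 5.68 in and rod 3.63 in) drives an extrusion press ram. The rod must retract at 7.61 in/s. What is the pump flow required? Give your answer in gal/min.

Rod-side annular area A_ann = π/4 × (5.68² − 3.63²) = 14.99 in^2
Q = A × v

Q ≈ 29.6 gal/min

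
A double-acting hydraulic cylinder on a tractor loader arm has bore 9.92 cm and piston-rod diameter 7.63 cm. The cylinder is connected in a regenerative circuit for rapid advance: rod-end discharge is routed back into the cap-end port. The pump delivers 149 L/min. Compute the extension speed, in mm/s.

v ≈ 543 mm/s

In regeneration the rod-end outflow joins the pump flow into the cap end, so the net volume the pump must supply per unit advance equals the rod cross-section area.
Rod cross-section A_rod = π/4 × (7.63 cm)² = 45.72 cm^2
v = Q_pump / A_rod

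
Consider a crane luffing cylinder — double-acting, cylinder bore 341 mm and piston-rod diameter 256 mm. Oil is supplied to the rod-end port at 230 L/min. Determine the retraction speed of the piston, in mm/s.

Rod-side annular area A_ann = π/4 × (341² − 256²) = 39860 mm^2
Flow into the rod-end port fills the annular volume.
v = Q / A

v ≈ 96.2 mm/s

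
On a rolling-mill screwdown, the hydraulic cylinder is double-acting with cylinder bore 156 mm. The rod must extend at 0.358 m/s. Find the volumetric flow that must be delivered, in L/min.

Cap-side area A_cap = π/4 × (156 mm)² = 19110 mm^2
Q = A × v

Q ≈ 411 L/min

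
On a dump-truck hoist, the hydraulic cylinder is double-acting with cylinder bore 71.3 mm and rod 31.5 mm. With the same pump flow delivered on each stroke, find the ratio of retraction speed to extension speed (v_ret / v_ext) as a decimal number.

v_ret/v_ext ≈ 1.24

Cap-side area A_cap = π/4 × (71.3 mm)² = 3993 mm^2
Rod-side annular area A_ann = π/4 × (71.3² − 31.5²) = 3213 mm^2
For equal Q, v ∝ 1/A, so v_ret/v_ext = A_cap/A_ann.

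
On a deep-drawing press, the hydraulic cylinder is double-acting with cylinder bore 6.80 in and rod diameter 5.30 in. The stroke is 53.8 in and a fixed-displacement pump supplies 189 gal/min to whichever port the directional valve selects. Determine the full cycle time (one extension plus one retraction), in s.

Cap-side area A_cap = π/4 × (6.80 in)² = 36.32 in^2
Rod-side annular area A_ann = π/4 × (6.80² − 5.30²) = 14.25 in^2
t_ext = A_cap·L/Q = 2.685 s
t_ret = A_ann·L/Q = 1.054 s
t_cycle = t_ext + t_ret

t ≈ 3.74 s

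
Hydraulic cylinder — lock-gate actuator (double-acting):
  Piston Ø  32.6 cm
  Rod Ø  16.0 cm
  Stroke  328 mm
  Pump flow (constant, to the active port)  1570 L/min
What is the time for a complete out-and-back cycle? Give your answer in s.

t ≈ 1.84 s

Cap-side area A_cap = π/4 × (32.6 cm)² = 834.7 cm^2
Rod-side annular area A_ann = π/4 × (32.6² − 16.0²) = 633.6 cm^2
t_ext = A_cap·L/Q = 1.046 s
t_ret = A_ann·L/Q = 0.7943 s
t_cycle = t_ext + t_ret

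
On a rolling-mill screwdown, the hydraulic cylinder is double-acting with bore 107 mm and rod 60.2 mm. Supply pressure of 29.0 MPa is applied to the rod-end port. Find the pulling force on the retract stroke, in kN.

Rod-side annular area A_ann = π/4 × (107² − 60.2²) = 6146 mm^2
On retraction the pressure acts on the annular area (bore minus rod).
F = P × A_ann

F ≈ 178 kN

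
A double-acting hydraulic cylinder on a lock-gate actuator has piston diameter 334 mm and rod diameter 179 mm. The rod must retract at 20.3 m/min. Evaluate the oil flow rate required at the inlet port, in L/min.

Q ≈ 1270 L/min

Rod-side annular area A_ann = π/4 × (334² − 179²) = 62450 mm^2
Q = A × v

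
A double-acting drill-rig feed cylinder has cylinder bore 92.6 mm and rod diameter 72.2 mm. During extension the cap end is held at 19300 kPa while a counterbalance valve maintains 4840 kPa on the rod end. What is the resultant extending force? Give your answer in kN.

Cap-side area A_cap = π/4 × (92.6 mm)² = 6735 mm^2
Rod-side annular area A_ann = π/4 × (92.6² − 72.2²) = 2640 mm^2
Net thrust = P_cap·A_cap − P_rod·A_ann = 130.0 kN − 12.78 kN

F ≈ 117 kN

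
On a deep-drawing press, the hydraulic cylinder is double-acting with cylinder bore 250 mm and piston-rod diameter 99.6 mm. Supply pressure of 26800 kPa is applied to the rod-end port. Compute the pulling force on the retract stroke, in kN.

F ≈ 1110 kN

Rod-side annular area A_ann = π/4 × (250² − 99.6²) = 41300 mm^2
On retraction the pressure acts on the annular area (bore minus rod).
F = P × A_ann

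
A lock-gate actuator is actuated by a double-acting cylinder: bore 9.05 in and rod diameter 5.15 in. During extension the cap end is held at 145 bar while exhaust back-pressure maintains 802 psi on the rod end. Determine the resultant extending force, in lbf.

Cap-side area A_cap = π/4 × (9.05 in)² = 64.33 in^2
Rod-side annular area A_ann = π/4 × (9.05² − 5.15²) = 43.50 in^2
Net thrust = P_cap·A_cap − P_rod·A_ann = 1.353e5 lbf − 34880 lbf

F ≈ 1.00e5 lbf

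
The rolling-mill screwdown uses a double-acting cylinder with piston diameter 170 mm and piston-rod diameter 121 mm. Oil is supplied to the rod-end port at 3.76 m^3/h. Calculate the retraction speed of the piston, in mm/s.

Rod-side annular area A_ann = π/4 × (170² − 121²) = 11200 mm^2
Flow into the rod-end port fills the annular volume.
v = Q / A

v ≈ 93.3 mm/s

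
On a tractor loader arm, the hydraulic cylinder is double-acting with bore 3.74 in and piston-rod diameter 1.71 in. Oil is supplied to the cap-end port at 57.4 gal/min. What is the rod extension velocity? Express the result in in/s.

Cap-side area A_cap = π/4 × (3.74 in)² = 10.99 in^2
v = Q / A

v ≈ 20.1 in/s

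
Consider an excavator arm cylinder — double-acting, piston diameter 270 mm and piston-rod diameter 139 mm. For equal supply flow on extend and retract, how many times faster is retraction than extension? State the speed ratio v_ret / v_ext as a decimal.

v_ret/v_ext ≈ 1.36

Cap-side area A_cap = π/4 × (270 mm)² = 57260 mm^2
Rod-side annular area A_ann = π/4 × (270² − 139²) = 42080 mm^2
For equal Q, v ∝ 1/A, so v_ret/v_ext = A_cap/A_ann.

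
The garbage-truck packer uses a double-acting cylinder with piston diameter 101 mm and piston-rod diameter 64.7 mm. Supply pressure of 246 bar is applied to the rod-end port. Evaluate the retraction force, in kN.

F ≈ 116 kN

Rod-side annular area A_ann = π/4 × (101² − 64.7²) = 4724 mm^2
On retraction the pressure acts on the annular area (bore minus rod).
F = P × A_ann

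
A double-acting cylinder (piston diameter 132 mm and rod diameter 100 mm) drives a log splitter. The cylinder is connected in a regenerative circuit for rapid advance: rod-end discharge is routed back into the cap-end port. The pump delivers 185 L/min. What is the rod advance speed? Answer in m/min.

v ≈ 23.6 m/min

In regeneration the rod-end outflow joins the pump flow into the cap end, so the net volume the pump must supply per unit advance equals the rod cross-section area.
Rod cross-section A_rod = π/4 × (100 mm)² = 7854 mm^2
v = Q_pump / A_rod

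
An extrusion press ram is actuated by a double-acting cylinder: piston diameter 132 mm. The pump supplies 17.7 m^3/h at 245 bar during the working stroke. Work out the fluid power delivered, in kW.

W ≈ 120 kW

Hydraulic power = P × Q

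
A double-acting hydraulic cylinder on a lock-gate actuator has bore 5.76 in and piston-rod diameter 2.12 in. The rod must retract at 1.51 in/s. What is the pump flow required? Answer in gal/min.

Rod-side annular area A_ann = π/4 × (5.76² − 2.12²) = 22.53 in^2
Q = A × v

Q ≈ 8.84 gal/min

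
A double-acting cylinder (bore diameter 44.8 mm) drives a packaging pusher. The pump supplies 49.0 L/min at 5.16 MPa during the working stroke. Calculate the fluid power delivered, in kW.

W ≈ 4.21 kW

Hydraulic power = P × Q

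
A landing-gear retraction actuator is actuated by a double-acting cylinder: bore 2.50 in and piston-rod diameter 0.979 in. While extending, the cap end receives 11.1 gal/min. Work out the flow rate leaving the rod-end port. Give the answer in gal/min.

Q_out ≈ 9.40 gal/min

Cap-side area A_cap = π/4 × (2.50 in)² = 4.909 in^2
Rod-side annular area A_ann = π/4 × (2.50² − 0.979²) = 4.156 in^2
Piston speed v = Q_in/A_cap; rod-end outflow Q_out = v × A_ann = Q_in × A_ann/A_cap.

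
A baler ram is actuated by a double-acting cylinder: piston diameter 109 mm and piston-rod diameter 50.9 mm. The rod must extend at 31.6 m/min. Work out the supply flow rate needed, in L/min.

Q ≈ 295 L/min

Cap-side area A_cap = π/4 × (109 mm)² = 9331 mm^2
Q = A × v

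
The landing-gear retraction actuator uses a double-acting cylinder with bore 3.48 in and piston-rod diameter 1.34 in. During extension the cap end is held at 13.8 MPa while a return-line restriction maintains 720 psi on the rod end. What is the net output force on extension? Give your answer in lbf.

F ≈ 13200 lbf

Cap-side area A_cap = π/4 × (3.48 in)² = 9.511 in^2
Rod-side annular area A_ann = π/4 × (3.48² − 1.34²) = 8.101 in^2
Net thrust = P_cap·A_cap − P_rod·A_ann = 19040 lbf − 5833 lbf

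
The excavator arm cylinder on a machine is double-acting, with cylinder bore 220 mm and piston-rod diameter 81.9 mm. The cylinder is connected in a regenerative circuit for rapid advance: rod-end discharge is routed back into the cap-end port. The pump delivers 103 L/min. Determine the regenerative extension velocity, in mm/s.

In regeneration the rod-end outflow joins the pump flow into the cap end, so the net volume the pump must supply per unit advance equals the rod cross-section area.
Rod cross-section A_rod = π/4 × (81.9 mm)² = 5268 mm^2
v = Q_pump / A_rod

v ≈ 326 mm/s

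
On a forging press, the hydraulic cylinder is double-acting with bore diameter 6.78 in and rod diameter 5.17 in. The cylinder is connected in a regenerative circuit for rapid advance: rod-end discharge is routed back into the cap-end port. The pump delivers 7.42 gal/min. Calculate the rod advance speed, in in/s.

In regeneration the rod-end outflow joins the pump flow into the cap end, so the net volume the pump must supply per unit advance equals the rod cross-section area.
Rod cross-section A_rod = π/4 × (5.17 in)² = 20.99 in^2
v = Q_pump / A_rod

v ≈ 1.36 in/s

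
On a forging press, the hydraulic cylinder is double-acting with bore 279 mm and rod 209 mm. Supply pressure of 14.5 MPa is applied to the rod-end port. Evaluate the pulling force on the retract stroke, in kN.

Rod-side annular area A_ann = π/4 × (279² − 209²) = 26830 mm^2
On retraction the pressure acts on the annular area (bore minus rod).
F = P × A_ann

F ≈ 389 kN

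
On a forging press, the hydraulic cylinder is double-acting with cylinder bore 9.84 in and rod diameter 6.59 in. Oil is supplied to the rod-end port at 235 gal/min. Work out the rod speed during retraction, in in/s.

Rod-side annular area A_ann = π/4 × (9.84² − 6.59²) = 41.94 in^2
Flow into the rod-end port fills the annular volume.
v = Q / A

v ≈ 21.6 in/s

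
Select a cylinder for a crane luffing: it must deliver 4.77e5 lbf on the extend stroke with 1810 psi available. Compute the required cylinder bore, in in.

Extension force acts on the full piston face: F = P × (π/4)D².
D = √(4F / (πP)) = √(4 × 4.77e5 lbf / (π × 1810 psi))

D ≈ 18.3 in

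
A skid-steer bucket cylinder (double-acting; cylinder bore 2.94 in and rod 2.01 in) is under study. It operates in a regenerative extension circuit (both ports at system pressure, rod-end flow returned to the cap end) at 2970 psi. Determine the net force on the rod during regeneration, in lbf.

With equal pressure on both faces, forces on the annular region cancel; the net push is pressure × rod cross-section.
Rod cross-section A_rod = π/4 × (2.01 in)² = 3.173 in^2
F = P × A_rod

F ≈ 9420 lbf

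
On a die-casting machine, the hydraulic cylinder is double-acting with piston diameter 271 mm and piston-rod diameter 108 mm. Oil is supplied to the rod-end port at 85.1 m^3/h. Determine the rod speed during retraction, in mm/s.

v ≈ 487 mm/s

Rod-side annular area A_ann = π/4 × (271² − 108²) = 48520 mm^2
Flow into the rod-end port fills the annular volume.
v = Q / A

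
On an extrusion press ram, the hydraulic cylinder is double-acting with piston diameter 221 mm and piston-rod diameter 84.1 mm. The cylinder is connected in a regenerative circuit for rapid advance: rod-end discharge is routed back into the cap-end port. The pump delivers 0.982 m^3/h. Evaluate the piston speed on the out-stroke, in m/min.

In regeneration the rod-end outflow joins the pump flow into the cap end, so the net volume the pump must supply per unit advance equals the rod cross-section area.
Rod cross-section A_rod = π/4 × (84.1 mm)² = 5555 mm^2
v = Q_pump / A_rod

v ≈ 2.95 m/min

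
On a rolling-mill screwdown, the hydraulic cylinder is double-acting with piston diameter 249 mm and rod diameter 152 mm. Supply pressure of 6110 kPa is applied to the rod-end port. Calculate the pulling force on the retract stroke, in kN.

F ≈ 187 kN

Rod-side annular area A_ann = π/4 × (249² − 152²) = 30550 mm^2
On retraction the pressure acts on the annular area (bore minus rod).
F = P × A_ann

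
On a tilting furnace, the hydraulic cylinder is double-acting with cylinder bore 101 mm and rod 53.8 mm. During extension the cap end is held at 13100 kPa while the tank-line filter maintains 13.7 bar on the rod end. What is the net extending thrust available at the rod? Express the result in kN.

F ≈ 97.1 kN

Cap-side area A_cap = π/4 × (101 mm)² = 8012 mm^2
Rod-side annular area A_ann = π/4 × (101² − 53.8²) = 5739 mm^2
Net thrust = P_cap·A_cap − P_rod·A_ann = 105.0 kN − 7.862 kN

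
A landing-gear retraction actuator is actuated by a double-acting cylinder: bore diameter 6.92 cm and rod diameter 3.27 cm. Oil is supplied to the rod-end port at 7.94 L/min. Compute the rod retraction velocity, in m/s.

v ≈ 0.0453 m/s

Rod-side annular area A_ann = π/4 × (6.92² − 3.27²) = 29.21 cm^2
Flow into the rod-end port fills the annular volume.
v = Q / A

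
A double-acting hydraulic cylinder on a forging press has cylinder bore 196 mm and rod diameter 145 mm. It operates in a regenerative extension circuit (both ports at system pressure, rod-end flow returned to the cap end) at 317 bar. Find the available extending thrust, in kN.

With equal pressure on both faces, forces on the annular region cancel; the net push is pressure × rod cross-section.
Rod cross-section A_rod = π/4 × (145 mm)² = 16510 mm^2
F = P × A_rod

F ≈ 523 kN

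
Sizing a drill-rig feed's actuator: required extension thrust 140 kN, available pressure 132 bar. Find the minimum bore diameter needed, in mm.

Extension force acts on the full piston face: F = P × (π/4)D².
D = √(4F / (πP)) = √(4 × 140 kN / (π × 132 bar))

D ≈ 116 mm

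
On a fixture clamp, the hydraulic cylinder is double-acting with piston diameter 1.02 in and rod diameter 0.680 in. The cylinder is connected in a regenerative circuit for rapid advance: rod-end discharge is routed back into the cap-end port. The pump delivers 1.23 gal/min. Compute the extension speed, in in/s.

In regeneration the rod-end outflow joins the pump flow into the cap end, so the net volume the pump must supply per unit advance equals the rod cross-section area.
Rod cross-section A_rod = π/4 × (0.680 in)² = 0.3632 in^2
v = Q_pump / A_rod

v ≈ 13.0 in/s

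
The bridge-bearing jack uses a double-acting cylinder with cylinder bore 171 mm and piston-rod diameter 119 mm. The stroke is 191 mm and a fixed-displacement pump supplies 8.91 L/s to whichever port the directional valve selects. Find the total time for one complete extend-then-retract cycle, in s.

Cap-side area A_cap = π/4 × (171 mm)² = 22970 mm^2
Rod-side annular area A_ann = π/4 × (171² − 119²) = 11840 mm^2
t_ext = A_cap·L/Q = 0.4923 s
t_ret = A_ann·L/Q = 0.2539 s
t_cycle = t_ext + t_ret

t ≈ 0.746 s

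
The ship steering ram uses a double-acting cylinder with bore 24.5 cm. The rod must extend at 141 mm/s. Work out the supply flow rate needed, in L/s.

Q ≈ 6.65 L/s

Cap-side area A_cap = π/4 × (24.5 cm)² = 471.4 cm^2
Q = A × v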